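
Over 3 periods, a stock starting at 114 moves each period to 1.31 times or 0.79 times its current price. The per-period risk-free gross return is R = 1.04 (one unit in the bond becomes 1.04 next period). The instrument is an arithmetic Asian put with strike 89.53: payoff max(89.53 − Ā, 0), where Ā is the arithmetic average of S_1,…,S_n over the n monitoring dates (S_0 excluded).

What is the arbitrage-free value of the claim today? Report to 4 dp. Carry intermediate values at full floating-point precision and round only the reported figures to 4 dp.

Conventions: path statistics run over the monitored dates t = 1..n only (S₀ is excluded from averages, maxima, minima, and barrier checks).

Set p* = 0.4808 (from d < R < u); the path-dependent value is the discounted p*-expectation over all price paths.
Enumerate all 2^3 = 8 price paths (U = up ×1.31, D = down ×0.79); each path with k up-moves has probability p*^k·(1−p*)^(3−k).
DDD: Ā=72.4713, payoff=17.0587, prob=0.139985
UDD: Ā=120.1739, payoff=0.0000, prob=0.129616
DUD: Ā=100.4139, payoff=0.0000, prob=0.129616
UUD: Ā=166.5091, payoff=0.0000, prob=0.120015
DDU: Ā=84.8035, payoff=4.7265, prob=0.129616
UDU: Ā=140.6235, payoff=0.0000, prob=0.120015
DUU: Ā=120.8635, payoff=0.0000, prob=0.120015
UUU: Ā=200.4193, payoff=0.0000, prob=0.111125
Price = Σ prob·payoff / R^3 = 3.000592 / 1.124864 = 2.6675

price = 2.6675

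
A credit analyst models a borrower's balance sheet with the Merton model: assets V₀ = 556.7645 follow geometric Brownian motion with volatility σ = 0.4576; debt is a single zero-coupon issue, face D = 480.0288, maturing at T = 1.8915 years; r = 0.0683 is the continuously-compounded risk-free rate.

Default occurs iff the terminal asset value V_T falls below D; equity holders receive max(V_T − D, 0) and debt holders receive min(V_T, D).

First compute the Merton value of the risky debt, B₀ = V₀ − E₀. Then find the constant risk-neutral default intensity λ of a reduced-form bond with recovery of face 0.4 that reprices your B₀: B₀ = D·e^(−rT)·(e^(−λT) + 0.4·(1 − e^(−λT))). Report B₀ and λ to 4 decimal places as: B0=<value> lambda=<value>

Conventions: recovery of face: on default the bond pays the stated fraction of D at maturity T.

Work the structural quantities from V₀ = 556.7645 against face 480.0288:
d₁ = [ln(V₀/D) + (r + σ²/2)T] / (σ√T)
   = [ln(556.7645/480.0288) + (0.0683 + 0.5·0.4576²)·1.8915] / (0.4576·√1.8915)
   = [0.148296 + 0.327227] / 0.629346 = 0.755584
d₂ = d₁ − σ√T = 0.755584 − 0.629346 = 0.126239
N(d₁) = 0.775051,  N(d₂) = 0.550229,  e^(−rT) = 0.878807
E₀ = V₀·N(d₁) − D·e^(−rT)·N(d₂)
   = 556.7645·0.775051 − 480.0288·0.878807·0.550229 = 199.405261
B₀ = V₀ − E₀ = 556.7645 − 199.405261 = 357.359239
e^(−λT) = (B₀·e^(rT)/D − 0.4)/(1 − 0.4) = (357.3592·1.137906/480.0288 − 0.4)/0.6 = 0.74519676
λ = −ln(0.74519676)/1.8915 = 0.155489

B0=357.3592 lambda=0.1555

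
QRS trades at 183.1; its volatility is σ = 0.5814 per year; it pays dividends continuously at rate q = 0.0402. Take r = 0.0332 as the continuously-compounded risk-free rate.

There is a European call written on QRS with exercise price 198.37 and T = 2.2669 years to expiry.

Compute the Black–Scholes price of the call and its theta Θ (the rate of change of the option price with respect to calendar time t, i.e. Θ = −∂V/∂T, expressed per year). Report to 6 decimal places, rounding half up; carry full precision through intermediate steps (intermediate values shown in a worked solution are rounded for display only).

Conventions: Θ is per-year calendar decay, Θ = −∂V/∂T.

σ√T = 0.5814·√2.2669 = 0.875369
d₁ = (ln(S/K) + (r−q+σ²/2)T) / (σ√T) = (ln(183.1/198.37) + (0.0332−0.0402+0.5814²/2)·2.2669) / 0.875369 = (-0.080102 + 0.367267) / 0.875369 = 0.328051
d₂ = d₁ − σ√T = 0.328051 − 0.875369 = -0.547318
e^{−rT} = 0.927501
e^{−qT} = 0.912900
N(d₁) = 0.628563,  N(d₂) = 0.292080
Call price V = S·e^{−qT}·N(d₁) − K·e^{−rT}·N(d₂) = 105.065584 − 53.739361 = 51.326223
φ(d₁) = (1/√(2π))·e^{−d₁²/2} = 0.378043
Θ = −S·e^{−qT}·φ(d₁)·σ/(2√T) + q·S·e^{−qT}·N(d₁) − r·K·e^{−rT}·N(d₂) = −12.200607 + 4.223636 − 1.784147 = -9.761117

price = 51.326223
Θ = -9.761117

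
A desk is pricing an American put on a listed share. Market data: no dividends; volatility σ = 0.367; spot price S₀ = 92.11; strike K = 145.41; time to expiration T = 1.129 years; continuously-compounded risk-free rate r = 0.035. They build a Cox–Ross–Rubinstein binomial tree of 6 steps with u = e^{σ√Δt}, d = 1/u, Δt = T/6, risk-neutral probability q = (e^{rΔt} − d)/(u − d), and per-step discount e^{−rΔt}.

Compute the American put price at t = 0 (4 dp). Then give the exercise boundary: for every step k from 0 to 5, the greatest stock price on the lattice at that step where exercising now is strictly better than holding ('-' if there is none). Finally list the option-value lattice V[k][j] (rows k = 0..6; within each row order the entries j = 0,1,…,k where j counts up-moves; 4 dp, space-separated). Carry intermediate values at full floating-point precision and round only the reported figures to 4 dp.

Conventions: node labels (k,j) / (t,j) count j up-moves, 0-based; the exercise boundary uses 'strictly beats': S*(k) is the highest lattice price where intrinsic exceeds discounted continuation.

Δt=0.18817, u=1.17257, d=0.85283, q=0.48095, disc=e^(-rΔt)=0.99344
k=6 terminal: V=max(K-S,0) → 109.9716 96.6850 78.4170 53.3000 18.7661 0.0000 0.0000
k=5: j=0 S=41.5540 intr=103.8560 cont=102.9015 V=103.8560[EX]; j=1 S=57.1334 intr=88.2766 cont=87.3221 V=88.2766[EX]; j=2 S=78.5539 intr=66.8561 cont=65.9016 V=66.8561[EX]; j=3 S=108.0054 intr=37.4046 cont=36.4501 V=37.4046[EX]; j=4 S=148.4989 intr=0.0000 cont=9.6766 V=9.6766[hold]; j=5 S=204.1741 intr=0.0000 cont=0.0000 V=0.0000[hold]  S*(5)=108.0054
k=4: j=0 S=48.7250 intr=96.6850 cont=95.7305 V=96.6850[EX]; j=1 S=66.9930 intr=78.4170 cont=77.4625 V=78.4170[EX]; j=2 S=92.1100 intr=53.3000 cont=52.3455 V=53.3000[EX]; j=3 S=126.6439 intr=18.7661 cont=23.9108 V=23.9108[hold]; j=4 S=174.1253 intr=0.0000 cont=4.9897 V=4.9897[hold]  S*(4)=92.1100
k=3: j=0 S=57.1334 intr=88.2766 cont=87.3221 V=88.2766[EX]; j=1 S=78.5539 intr=66.8561 cont=65.9016 V=66.8561[EX]; j=2 S=108.0054 intr=37.4046 cont=38.9082 V=38.9082[hold]; j=3 S=148.4989 intr=0.0000 cont=14.7135 V=14.7135[hold]  S*(3)=78.5539
k=2: j=0 S=66.9930 intr=78.4170 cont=77.4625 V=78.4170[EX]; j=1 S=92.1100 intr=53.3000 cont=53.0639 V=53.3000[EX]; j=2 S=126.6439 intr=18.7661 cont=27.0927 V=27.0927[hold]  S*(2)=92.1100
k=1: j=0 S=78.5539 intr=66.8561 cont=65.9016 V=66.8561[EX]; j=1 S=108.0054 intr=37.4046 cont=40.4285 V=40.4285[hold]  S*(1)=78.5539
k=0: j=0 S=92.1100 intr=53.3000 cont=53.7903 V=53.7903[hold]  S*(0)=-

price = 53.7903
boundary = - 78.5539 92.1100 78.5539 92.1100 108.0054
tree:
53.7903
66.8561 40.4285
78.4170 53.3000 27.0927
88.2766 66.8561 38.9082 14.7135
96.6850 78.4170 53.3000 23.9108 4.9897
103.8560 88.2766 66.8561 37.4046 9.6766 0.0000
109.9716 96.6850 78.4170 53.3000 18.7661 0.0000 0.0000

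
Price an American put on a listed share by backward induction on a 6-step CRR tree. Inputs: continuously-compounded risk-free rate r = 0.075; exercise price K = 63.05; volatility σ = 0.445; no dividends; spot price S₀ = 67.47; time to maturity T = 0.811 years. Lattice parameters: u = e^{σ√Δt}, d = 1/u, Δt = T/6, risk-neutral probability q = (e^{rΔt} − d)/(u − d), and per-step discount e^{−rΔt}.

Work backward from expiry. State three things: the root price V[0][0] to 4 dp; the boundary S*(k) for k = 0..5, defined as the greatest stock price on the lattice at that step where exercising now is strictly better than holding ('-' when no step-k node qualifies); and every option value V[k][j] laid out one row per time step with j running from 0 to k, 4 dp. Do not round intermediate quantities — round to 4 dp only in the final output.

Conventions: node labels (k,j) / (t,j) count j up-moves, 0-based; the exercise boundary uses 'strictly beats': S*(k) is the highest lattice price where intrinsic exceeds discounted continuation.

Δt=0.13517, u=1.17775, d=0.84908, q=0.49019, disc=e^(-rΔt)=0.98991
k=6 terminal: V=max(K-S,0) → 37.7689 27.9828 14.4086 0.0000 0.0000 0.0000 0.0000
k=5: j=0 S=29.7748 intr=33.2752 cont=32.6393 V=33.2752[EX]; j=1 S=41.3003 intr=21.7497 cont=21.1137 V=21.7497[EX]; j=2 S=57.2873 intr=5.7627 cont=7.2716 V=7.2716[hold]; j=3 S=79.4627 intr=0.0000 cont=0.0000 V=0.0000[hold]; j=4 S=110.2220 intr=0.0000 cont=0.0000 V=0.0000[hold]; j=5 S=152.8879 intr=0.0000 cont=0.0000 V=0.0000[hold]  S*(5)=41.3003
k=4: j=0 S=35.0672 intr=27.9828 cont=27.3469 V=27.9828[EX]; j=1 S=48.6414 intr=14.4086 cont=14.5049 V=14.5049[hold]; j=2 S=67.4700 intr=0.0000 cont=3.6697 V=3.6697[hold]; j=3 S=93.5870 intr=0.0000 cont=0.0000 V=0.0000[hold]; j=4 S=129.8137 intr=0.0000 cont=0.0000 V=0.0000[hold]  S*(4)=35.0672
k=3: j=0 S=41.3003 intr=21.7497 cont=21.1604 V=21.7497[EX]; j=1 S=57.2873 intr=5.7627 cont=9.1008 V=9.1008[hold]; j=2 S=79.4627 intr=0.0000 cont=1.8520 V=1.8520[hold]; j=3 S=110.2220 intr=0.0000 cont=0.0000 V=0.0000[hold]  S*(3)=41.3003
k=2: j=0 S=48.6414 intr=14.4086 cont=15.3925 V=15.3925[hold]; j=1 S=67.4700 intr=0.0000 cont=5.4916 V=5.4916[hold]; j=2 S=93.5870 intr=0.0000 cont=0.9346 V=0.9346[hold]  S*(2)=-
k=1: j=0 S=57.2873 intr=5.7627 cont=10.4329 V=10.4329[hold]; j=1 S=79.4627 intr=0.0000 cont=3.2249 V=3.2249[hold]  S*(1)=-
k=0: j=0 S=67.4700 intr=0.0000 cont=6.8300 V=6.8300[hold]  S*(0)=-

price = 6.8300
boundary = - - - 41.3003 35.0672 41.3003
tree:
6.8300
10.4329 3.2249
15.3925 5.4916 0.9346
21.7497 9.1008 1.8520 0.0000
27.9828 14.5049 3.6697 0.0000 0.0000
33.2752 21.7497 7.2716 0.0000 0.0000 0.0000
37.7689 27.9828 14.4086 0.0000 0.0000 0.0000 0.0000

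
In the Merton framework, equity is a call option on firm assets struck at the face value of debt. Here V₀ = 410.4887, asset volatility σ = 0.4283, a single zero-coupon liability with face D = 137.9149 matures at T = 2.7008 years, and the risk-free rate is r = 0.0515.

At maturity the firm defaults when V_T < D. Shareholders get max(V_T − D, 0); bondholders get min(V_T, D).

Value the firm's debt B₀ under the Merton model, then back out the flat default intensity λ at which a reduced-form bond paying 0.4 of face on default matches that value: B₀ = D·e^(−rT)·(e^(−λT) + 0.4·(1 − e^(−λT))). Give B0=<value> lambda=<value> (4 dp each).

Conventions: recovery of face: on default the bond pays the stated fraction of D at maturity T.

Apply the equity-as-call identities (strike 137.9149, horizon 2.7008 years):
d₁ = [ln(V₀/D) + (r + σ²/2)T] / (σ√T)
   = [ln(410.4887/137.9149) + (0.0515 + 0.5·0.4283²)·2.7008] / (0.4283·√2.7008)
   = [1.090712 + 0.386810] / 0.703873 = 2.099131
d₂ = d₁ − σ√T = 2.099131 − 0.703873 = 1.395258
N(d₁) = 0.982097,  N(d₂) = 0.918531,  e^(−rT) = 0.870149
E₀ = V₀·N(d₁) − D·e^(−rT)·N(d₂)
   = 410.4887·0.982097 − 137.9149·0.870149·0.918531 = 292.910196
B₀ = V₀ − E₀ = 410.4887 − 292.910196 = 117.578504
e^(−λT) = (B₀·e^(rT)/D − 0.4)/(1 − 0.4) = (117.5785·1.149229/137.9149 − 0.4)/0.6 = 0.96628006
λ = −ln(0.96628006)/2.7008 = 0.012701

B0=117.5785 lambda=0.0127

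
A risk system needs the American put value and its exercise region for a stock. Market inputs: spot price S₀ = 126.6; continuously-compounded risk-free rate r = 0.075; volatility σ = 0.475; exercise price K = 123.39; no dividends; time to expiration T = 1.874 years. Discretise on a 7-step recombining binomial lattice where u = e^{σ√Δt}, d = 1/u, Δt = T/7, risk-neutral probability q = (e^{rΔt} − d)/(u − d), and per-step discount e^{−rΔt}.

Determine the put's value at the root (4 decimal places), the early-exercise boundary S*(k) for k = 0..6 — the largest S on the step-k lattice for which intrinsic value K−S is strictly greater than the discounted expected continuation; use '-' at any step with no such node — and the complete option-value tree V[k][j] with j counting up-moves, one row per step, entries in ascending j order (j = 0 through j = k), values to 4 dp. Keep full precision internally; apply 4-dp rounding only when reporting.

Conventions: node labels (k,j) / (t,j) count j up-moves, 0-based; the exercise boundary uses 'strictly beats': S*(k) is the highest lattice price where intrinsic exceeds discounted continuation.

Δt=0.26771  u=1.27861  d=0.78210  q=0.47971  discount=0.98012
step 7 (expiry): payoffs max(K−S,0) = 100.7291 86.3432 62.8247 24.3759 0.0000 0.0000 0.0000 0.0000
step 6: (k=6,j=0): S=28.9743, K−S=94.4157, hold=91.9629 ⇒ V=94.4157 exercise | (k=6,j=1): S=47.3682, K−S=76.0218, hold=73.5690 ⇒ V=76.0218 exercise | (k=6,j=2): S=77.4391, K−S=45.9509, hold=43.4981 ⇒ V=45.9509 exercise | (k=6,j=3): S=126.6000, K−S=0.0000, hold=12.4303 ⇒ V=12.4303 continue | (k=6,j=4): S=206.9698, K−S=0.0000, hold=0.0000 ⇒ V=0.0000 continue | (k=6,j=5): S=338.3611, K−S=0.0000, hold=0.0000 ⇒ V=0.0000 continue | (k=6,j=6): S=553.1639, K−S=0.0000, hold=0.0000 ⇒ V=0.0000 continue  boundary S*=77.4391
step 5: (k=5,j=0): S=37.0468, K−S=86.3432, hold=83.8904 ⇒ V=86.3432 exercise | (k=5,j=1): S=60.5653, K−S=62.8247, hold=60.3719 ⇒ V=62.8247 exercise | (k=5,j=2): S=99.0141, K−S=24.3759, hold=29.2769 ⇒ V=29.2769 continue | (k=5,j=3): S=161.8715, K−S=0.0000, hold=6.3388 ⇒ V=6.3388 continue | (k=5,j=4): S=264.6328, K−S=0.0000, hold=0.0000 ⇒ V=0.0000 continue | (k=5,j=5): S=432.6305, K−S=0.0000, hold=0.0000 ⇒ V=0.0000 continue  boundary S*=60.5653
step 4: (k=4,j=0): S=47.3682, K−S=76.0218, hold=73.5690 ⇒ V=76.0218 exercise | (k=4,j=1): S=77.4391, K−S=45.9509, hold=45.8024 ⇒ V=45.9509 exercise | (k=4,j=2): S=126.6000, K−S=0.0000, hold=17.9099 ⇒ V=17.9099 continue | (k=4,j=3): S=206.9698, K−S=0.0000, hold=3.2324 ⇒ V=3.2324 continue | (k=4,j=4): S=338.3611, K−S=0.0000, hold=0.0000 ⇒ V=0.0000 continue  boundary S*=77.4391
step 3: (k=3,j=0): S=60.5653, K−S=62.8247, hold=60.3719 ⇒ V=62.8247 exercise | (k=3,j=1): S=99.0141, K−S=24.3759, hold=31.8532 ⇒ V=31.8532 continue | (k=3,j=2): S=161.8715, K−S=0.0000, hold=10.6529 ⇒ V=10.6529 continue | (k=3,j=3): S=264.6328, K−S=0.0000, hold=1.6484 ⇒ V=1.6484 continue  boundary S*=60.5653
step 2: (k=2,j=0): S=77.4391, K−S=45.9509, hold=47.0138 ⇒ V=47.0138 continue | (k=2,j=1): S=126.6000, K−S=0.0000, hold=21.2521 ⇒ V=21.2521 continue | (k=2,j=2): S=206.9698, K−S=0.0000, hold=6.2074 ⇒ V=6.2074 continue  boundary S*=-
step 1: (k=1,j=0): S=99.0141, K−S=24.3759, hold=33.9667 ⇒ V=33.9667 continue | (k=1,j=1): S=161.8715, K−S=0.0000, hold=13.7560 ⇒ V=13.7560 continue  boundary S*=-
step 0: (k=0,j=0): S=126.6000, K−S=0.0000, hold=23.7888 ⇒ V=23.7888 continue  boundary S*=-

price = 23.7888
boundary = - - - 60.5653 77.4391 60.5653 77.4391
tree:
23.7888
33.9667 13.7560
47.0138 21.2521 6.2074
62.8247 31.8532 10.6529 1.6484
76.0218 45.9509 17.9099 3.2324 0.0000
86.3432 62.8247 29.2769 6.3388 0.0000 0.0000
94.4157 76.0218 45.9509 12.4303 0.0000 0.0000 0.0000
100.7291 86.3432 62.8247 24.3759 0.0000 0.0000 0.0000 0.0000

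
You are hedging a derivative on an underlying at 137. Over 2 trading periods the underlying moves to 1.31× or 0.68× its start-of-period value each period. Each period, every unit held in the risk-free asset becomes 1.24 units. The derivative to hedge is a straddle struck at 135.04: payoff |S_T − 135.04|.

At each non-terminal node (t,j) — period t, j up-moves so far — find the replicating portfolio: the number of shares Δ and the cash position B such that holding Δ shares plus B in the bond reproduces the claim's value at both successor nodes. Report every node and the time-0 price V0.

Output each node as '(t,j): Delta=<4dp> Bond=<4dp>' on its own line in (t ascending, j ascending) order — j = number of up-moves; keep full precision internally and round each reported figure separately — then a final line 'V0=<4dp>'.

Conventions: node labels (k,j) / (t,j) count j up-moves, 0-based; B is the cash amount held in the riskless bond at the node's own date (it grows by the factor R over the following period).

(0,0): Delta=0.6622 Bond=-37.0533
(1,0): Delta=-1.0000 Bond=108.9032
(1,1): Delta=0.7700 Bond=-65.3023
V0=53.6663

Arbitrage-free pricing uses the up-move probability p* = (R−d)/(u−d) = 0.8889, discounting each step at R = 1.24.
Payoffs at expiry: V(2,0)=71.6912, V(2,1)=13.0004, V(2,2)=100.0657
(1,0): S=93.1600. Δ = (V_up−V_dn)/(S_up−S_dn) = (13.0004−71.6912)/(122.0396−63.3488) = -1.0000. V = [p*·13.0004 + (1−p*)·71.6912]/1.24 = 15.7432. B = V − Δ·S = 108.9032.
(1,1): S=179.4700. Δ = (V_up−V_dn)/(S_up−S_dn) = (100.0657−13.0004)/(235.1057−122.0396) = 0.7700. V = [p*·100.0657 + (1−p*)·13.0004]/1.24 = 72.8966. B = V − Δ·S = -65.3023.
(0,0): S=137.0000. Δ = (V_up−V_dn)/(S_up−S_dn) = (72.8966−15.7432)/(179.4700−93.1600) = 0.6622. V = [p*·72.8966 + (1−p*)·15.7432]/1.24 = 53.6663. B = V − Δ·S = -37.0533.
Check: Δ(0,0)·S0 + B(0,0) = 53.6663 = V0.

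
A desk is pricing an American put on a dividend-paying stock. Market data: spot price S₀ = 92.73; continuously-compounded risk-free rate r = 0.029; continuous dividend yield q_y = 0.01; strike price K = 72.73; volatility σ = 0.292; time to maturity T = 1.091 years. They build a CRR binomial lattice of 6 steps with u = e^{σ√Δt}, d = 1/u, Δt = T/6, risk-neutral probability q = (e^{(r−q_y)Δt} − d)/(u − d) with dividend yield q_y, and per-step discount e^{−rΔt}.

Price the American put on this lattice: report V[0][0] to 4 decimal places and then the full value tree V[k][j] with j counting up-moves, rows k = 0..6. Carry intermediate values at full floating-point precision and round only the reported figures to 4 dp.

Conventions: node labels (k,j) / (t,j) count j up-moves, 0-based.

price = 2.4177
tree:
2.4177
4.0611 0.6835
6.6802 1.2995 0.0309
10.6787 2.4695 0.0601 0.0000
16.3771 4.6907 0.1169 0.0000 0.0000
22.9745 8.9048 0.2272 0.0000 0.0000 0.0000
28.7996 16.3771 0.4416 0.0000 0.0000 0.0000 0.0000

Δt=0.18183, u=1.13260, d=0.88293, q=0.48277, disc=e^(-rΔt)=0.99474
k=6 terminal: V=max(K-S,0) → 28.7996 16.3771 0.4416 0.0000 0.0000 0.0000 0.0000
k=5: j=0 S=49.7555 intr=22.9745 cont=22.6824 V=22.9745[EX]; j=1 S=63.8252 intr=8.9048 cont=8.6382 V=8.9048[EX]; j=2 S=81.8737 intr=0.0000 cont=0.2272 V=0.2272[hold]; j=3 S=105.0258 intr=0.0000 cont=0.0000 V=0.0000[hold]; j=4 S=134.7249 intr=0.0000 cont=0.0000 V=0.0000[hold]; j=5 S=172.8223 intr=0.0000 cont=0.0000 V=0.0000[hold]
k=4: j=0 S=56.3529 intr=16.3771 cont=16.0969 V=16.3771[EX]; j=1 S=72.2884 intr=0.4416 cont=4.6907 V=4.6907[hold]; j=2 S=92.7300 intr=0.0000 cont=0.1169 V=0.1169[hold]; j=3 S=118.9521 intr=0.0000 cont=0.0000 V=0.0000[hold]; j=4 S=152.5892 intr=0.0000 cont=0.0000 V=0.0000[hold]
k=3: j=0 S=63.8252 intr=8.9048 cont=10.6787 V=10.6787[hold]; j=1 S=81.8737 intr=0.0000 cont=2.4695 V=2.4695[hold]; j=2 S=105.0258 intr=0.0000 cont=0.0601 V=0.0601[hold]; j=3 S=134.7249 intr=0.0000 cont=0.0000 V=0.0000[hold]
k=2: j=0 S=72.2884 intr=0.4416 cont=6.6802 V=6.6802[hold]; j=1 S=92.7300 intr=0.0000 cont=1.2995 V=1.2995[hold]; j=2 S=118.9521 intr=0.0000 cont=0.0309 V=0.0309[hold]
k=1: j=0 S=81.8737 intr=0.0000 cont=4.0611 V=4.0611[hold]; j=1 S=105.0258 intr=0.0000 cont=0.6835 V=0.6835[hold]
k=0: j=0 S=92.7300 intr=0.0000 cont=2.4177 V=2.4177[hold]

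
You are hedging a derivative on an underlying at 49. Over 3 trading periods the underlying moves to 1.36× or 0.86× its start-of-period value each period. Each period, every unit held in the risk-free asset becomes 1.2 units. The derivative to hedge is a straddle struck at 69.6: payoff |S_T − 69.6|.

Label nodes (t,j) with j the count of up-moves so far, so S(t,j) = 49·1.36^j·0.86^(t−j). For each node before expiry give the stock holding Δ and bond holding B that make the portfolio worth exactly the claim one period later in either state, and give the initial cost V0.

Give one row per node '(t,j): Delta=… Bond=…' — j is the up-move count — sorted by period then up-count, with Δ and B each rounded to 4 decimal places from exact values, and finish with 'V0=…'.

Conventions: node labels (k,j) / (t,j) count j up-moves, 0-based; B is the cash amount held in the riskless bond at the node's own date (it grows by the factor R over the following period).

Since d<R<u, set p* = (R−d)/(u−d) = 0.6800; price each node as the discounted p*-expectation of its children.
Expiry values: V(3,0)=38.4333, V(3,1)=20.3131, V(3,2)=8.3421, V(3,3)=53.6573
Node (2,0) S=36.2404: V=(p*·20.3131+(1−p*)·38.4333)/1.2=21.7596; Δ=(20.3131−38.4333)/(49.2869−31.1667)=-1.0000; B=V−Δ·S=58.0000
Node (2,1) S=57.3104: V=(p*·8.3421+(1−p*)·20.3131)/1.2=10.1440; Δ=(8.3421−20.3131)/(77.9421−49.2869)=-0.4178; B=V−Δ·S=34.0859
Node (2,2) S=90.6304: V=(p*·53.6573+(1−p*)·8.3421)/1.2=32.6304; Δ=(53.6573−8.3421)/(123.2573−77.9421)=1.0000; B=V−Δ·S=-58.0000
Node (1,0) S=42.1400: V=(p*·10.1440+(1−p*)·21.7596)/1.2=11.5508; Δ=(10.1440−21.7596)/(57.3104−36.2404)=-0.5513; B=V−Δ·S=34.7820
Node (1,1) S=66.6400: V=(p*·32.6304+(1−p*)·10.1440)/1.2=21.1956; Δ=(32.6304−10.1440)/(90.6304−57.3104)=0.6749; B=V−Δ·S=-23.7771
Node (0,0) S=49.0000: V=(p*·21.1956+(1−p*)·11.5508)/1.2=15.0911; Δ=(21.1956−11.5508)/(66.6400−42.1400)=0.3937; B=V−Δ·S=-4.1985
Check: Δ(0,0)·S0 + B(0,0) = 15.0911 = V0.

(0,0): Delta=0.3937 Bond=-4.1985
(1,0): Delta=-0.5513 Bond=34.7820
(1,1): Delta=0.6749 Bond=-23.7771
(2,0): Delta=-1.0000 Bond=58.0000
(2,1): Delta=-0.4178 Bond=34.0859
(2,2): Delta=1.0000 Bond=-58.0000
V0=15.0911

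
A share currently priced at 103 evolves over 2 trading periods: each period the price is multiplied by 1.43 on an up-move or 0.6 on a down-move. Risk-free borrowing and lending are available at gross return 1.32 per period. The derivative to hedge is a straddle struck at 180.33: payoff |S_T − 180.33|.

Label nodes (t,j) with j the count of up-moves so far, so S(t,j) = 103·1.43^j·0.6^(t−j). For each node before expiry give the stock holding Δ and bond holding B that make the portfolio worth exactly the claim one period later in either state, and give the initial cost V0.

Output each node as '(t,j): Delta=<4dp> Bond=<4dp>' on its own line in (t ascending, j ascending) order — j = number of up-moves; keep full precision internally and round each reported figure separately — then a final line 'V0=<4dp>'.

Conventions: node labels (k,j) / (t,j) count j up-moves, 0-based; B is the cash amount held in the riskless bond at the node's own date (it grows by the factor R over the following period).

Since d<R<u, set p* = (R−d)/(u−d) = 0.8675; price each node as the discounted p*-expectation of its children.
At maturity the claim pays: V(2,0)=143.2500, V(2,1)=91.9560, V(2,2)=30.2947
  t=1,j=0: stock 61.8000 → up 88.3740 (V=91.9560), down 37.0800 (V=143.2500). Price 74.8136; hedge Δ=-1.0000, bond B=136.6136.
  t=1,j=1: stock 147.2900 → up 210.6247 (V=30.2947), down 88.3740 (V=91.9560). Price 29.1414; hedge Δ=-0.5044, bond B=103.4321.
  t=0,j=0: stock 103.0000 → up 147.2900 (V=29.1414), down 61.8000 (V=74.8136). Price 26.6624; hedge Δ=-0.5342, bond B=81.6892.
As a check, the time-0 holding Δ(0,0)·S0 + B(0,0) comes to 26.6624 — exactly V0.

(0,0): Delta=-0.5342 Bond=81.6892
(1,0): Delta=-1.0000 Bond=136.6136
(1,1): Delta=-0.5044 Bond=103.4321
V0=26.6624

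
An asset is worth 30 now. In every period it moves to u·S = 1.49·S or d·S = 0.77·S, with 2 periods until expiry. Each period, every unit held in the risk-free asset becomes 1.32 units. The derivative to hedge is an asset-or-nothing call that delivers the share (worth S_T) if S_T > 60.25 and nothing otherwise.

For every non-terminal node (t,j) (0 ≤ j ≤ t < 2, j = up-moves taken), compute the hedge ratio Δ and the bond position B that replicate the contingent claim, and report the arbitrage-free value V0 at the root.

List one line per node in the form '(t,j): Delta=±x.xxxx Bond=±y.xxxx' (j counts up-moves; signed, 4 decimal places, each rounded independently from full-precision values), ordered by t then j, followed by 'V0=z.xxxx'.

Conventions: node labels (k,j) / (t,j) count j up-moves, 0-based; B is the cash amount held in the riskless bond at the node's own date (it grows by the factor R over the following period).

(0,0): Delta=1.7844 Bond=-31.2273
(1,0): Delta=0.0000 Bond=0.0000
(1,1): Delta=2.0694 Bond=-53.9608
V0=22.3052

Since d<R<u, set p* = (R−d)/(u−d) = 0.7639; price each node as the discounted p*-expectation of its children.
At maturity the claim pays: V(2,0)=0.0000, V(2,1)=0.0000, V(2,2)=66.6030
  t=1,j=0: stock 23.1000 → up 34.4190 (V=0.0000), down 17.7870 (V=0.0000). Price 0.0000; hedge Δ=0.0000, bond B=0.0000.
  t=1,j=1: stock 44.7000 → up 66.6030 (V=66.6030), down 34.4190 (V=0.0000). Price 38.5434; hedge Δ=2.0694, bond B=-53.9608.
  t=0,j=0: stock 30.0000 → up 44.7000 (V=38.5434), down 23.1000 (V=0.0000). Price 22.3052; hedge Δ=1.7844, bond B=-31.2273.
Check: Δ(0,0)·S0 + B(0,0) = 22.3052 = V0.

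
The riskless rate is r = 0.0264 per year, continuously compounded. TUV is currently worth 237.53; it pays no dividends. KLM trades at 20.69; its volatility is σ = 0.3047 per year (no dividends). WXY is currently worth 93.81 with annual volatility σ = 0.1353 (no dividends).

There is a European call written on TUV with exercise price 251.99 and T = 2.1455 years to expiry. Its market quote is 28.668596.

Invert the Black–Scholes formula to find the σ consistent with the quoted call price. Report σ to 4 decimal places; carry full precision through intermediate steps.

At σ = 0.2092 the Black–Scholes value reproduces the quote:
σ√T = 0.2092·√2.1455 = 0.306426
d₁ = (ln(S/K) + (r+σ²/2)T) / (σ√T) = (ln(237.53/251.99) + (0.0264+0.2092²/2)·2.1455) / 0.306426 = (-0.059095 + 0.103590) / 0.306426 = 0.145204
d₂ = d₁ − σ√T = 0.145204 − 0.306426 = -0.161222
e^{−rT} = 0.944933
N(d₁) = 0.557725,  N(d₂) = 0.435959
V = S·N(d₁) − K·e^{−rT}·N(d₂) = 132.476421 − 103.807825 = 28.668596 (matching the quote); vega is positive throughout, so no other σ reproduces this price

sigma = 0.2092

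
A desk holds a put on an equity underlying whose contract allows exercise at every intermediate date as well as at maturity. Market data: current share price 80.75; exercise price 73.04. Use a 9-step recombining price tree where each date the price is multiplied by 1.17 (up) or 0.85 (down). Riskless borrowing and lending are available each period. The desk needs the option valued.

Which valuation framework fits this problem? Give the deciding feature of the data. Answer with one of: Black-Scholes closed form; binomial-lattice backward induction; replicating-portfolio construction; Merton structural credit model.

framework: binomial-lattice backward induction

Key observation: an American put (K = 73.04, S₀ = 80.75) on a 9-date tree has no closed form — the optimal stopping decision is embedded and must be resolved recursively from expiry.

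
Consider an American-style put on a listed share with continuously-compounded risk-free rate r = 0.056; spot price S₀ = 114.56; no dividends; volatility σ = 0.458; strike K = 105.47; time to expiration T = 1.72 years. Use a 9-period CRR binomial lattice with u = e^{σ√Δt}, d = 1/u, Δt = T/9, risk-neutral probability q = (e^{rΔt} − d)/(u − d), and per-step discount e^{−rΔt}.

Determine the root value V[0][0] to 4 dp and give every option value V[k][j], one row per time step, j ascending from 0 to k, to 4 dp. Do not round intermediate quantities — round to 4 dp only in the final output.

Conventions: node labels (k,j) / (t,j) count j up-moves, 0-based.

price = 17.9409
tree:
17.9409
24.7023 10.9264
33.0963 16.0489 5.5520
43.0075 22.9675 8.8192 2.0922
54.0402 31.8717 13.7153 3.6458 0.4347
63.3722 42.6397 20.7751 6.2779 0.8397 0.0000
71.0108 54.0402 30.4297 10.6499 1.6223 0.0000 0.0000
77.2634 63.3722 42.6397 17.7183 3.1340 0.0000 0.0000 0.0000
82.3815 71.0108 54.0402 28.7120 6.0546 0.0000 0.0000 0.0000 0.0000
86.5709 77.2634 63.3722 42.6397 11.6969 0.0000 0.0000 0.0000 0.0000 0.0000

Δt=0.19111  u=1.22167  d=0.81855  q=0.47680  discount=0.98935
step 9 (expiry): payoffs max(K−S,0) = 86.5709 77.2634 63.3722 42.6397 11.6969 0.0000 0.0000 0.0000 0.0000 0.0000
k=8: (k=8,j=0): S=23.0885, K−S=82.3815, hold=81.2587 ⇒ V=82.3815 exercise | (k=8,j=1): S=34.4592, K−S=71.0108, hold=69.8881 ⇒ V=71.0108 exercise | (k=8,j=2): S=51.4298, K−S=54.0402, hold=52.9175 ⇒ V=54.0402 exercise | (k=8,j=3): S=76.7580, K−S=28.7120, hold=27.5892 ⇒ V=28.7120 exercise | (k=8,j=4): S=114.5600, K−S=0.0000, hold=6.0546 ⇒ V=6.0546 continue | (k=8,j=5): S=170.9788, K−S=0.0000, hold=0.0000 ⇒ V=0.0000 continue | (k=8,j=6): S=255.1829, K−S=0.0000, hold=0.0000 ⇒ V=0.0000 continue | (k=8,j=7): S=380.8560, K−S=0.0000, hold=0.0000 ⇒ V=0.0000 continue | (k=8,j=8): S=568.4210, K−S=0.0000, hold=0.0000 ⇒ V=0.0000 continue
k=7: (k=7,j=0): S=28.2066, K−S=77.2634, hold=76.1407 ⇒ V=77.2634 exercise | (k=7,j=1): S=42.0978, K−S=63.3722, hold=62.2494 ⇒ V=63.3722 exercise | (k=7,j=2): S=62.8303, K−S=42.6397, hold=41.5170 ⇒ V=42.6397 exercise | (k=7,j=3): S=93.7731, K−S=11.6969, hold=17.7183 ⇒ V=17.7183 continue | (k=7,j=4): S=139.9548, K−S=0.0000, hold=3.1340 ⇒ V=3.1340 continue | (k=7,j=5): S=208.8800, K−S=0.0000, hold=0.0000 ⇒ V=0.0000 continue | (k=7,j=6): S=311.7498, K−S=0.0000, hold=0.0000 ⇒ V=0.0000 continue | (k=7,j=7): S=465.2812, K−S=0.0000, hold=0.0000 ⇒ V=0.0000 continue
k=6: (k=6,j=0): S=34.4592, K−S=71.0108, hold=69.8881 ⇒ V=71.0108 exercise | (k=6,j=1): S=51.4298, K−S=54.0402, hold=52.9175 ⇒ V=54.0402 exercise | (k=6,j=2): S=76.7580, K−S=28.7120, hold=30.4297 ⇒ V=30.4297 continue | (k=6,j=3): S=114.5600, K−S=0.0000, hold=10.6499 ⇒ V=10.6499 continue | (k=6,j=4): S=170.9788, K−S=0.0000, hold=1.6223 ⇒ V=1.6223 continue | (k=6,j=5): S=255.1829, K−S=0.0000, hold=0.0000 ⇒ V=0.0000 continue | (k=6,j=6): S=380.8560, K−S=0.0000, hold=0.0000 ⇒ V=0.0000 continue
k=5: (k=5,j=0): S=42.0978, K−S=63.3722, hold=62.2494 ⇒ V=63.3722 exercise | (k=5,j=1): S=62.8303, K−S=42.6397, hold=42.3272 ⇒ V=42.6397 exercise | (k=5,j=2): S=93.7731, K−S=11.6969, hold=20.7751 ⇒ V=20.7751 continue | (k=5,j=3): S=139.9548, K−S=0.0000, hold=6.2779 ⇒ V=6.2779 continue | (k=5,j=4): S=208.8800, K−S=0.0000, hold=0.8397 ⇒ V=0.8397 continue | (k=5,j=5): S=311.7498, K−S=0.0000, hold=0.0000 ⇒ V=0.0000 continue
k=4: (k=4,j=0): S=51.4298, K−S=54.0402, hold=52.9175 ⇒ V=54.0402 exercise | (k=4,j=1): S=76.7580, K−S=28.7120, hold=31.8717 ⇒ V=31.8717 continue | (k=4,j=2): S=114.5600, K−S=0.0000, hold=13.7153 ⇒ V=13.7153 continue | (k=4,j=3): S=170.9788, K−S=0.0000, hold=3.6458 ⇒ V=3.6458 continue | (k=4,j=4): S=255.1829, K−S=0.0000, hold=0.4347 ⇒ V=0.4347 continue
k=3: (k=3,j=0): S=62.8303, K−S=42.6397, hold=43.0075 ⇒ V=43.0075 continue | (k=3,j=1): S=93.7731, K−S=11.6969, hold=22.9675 ⇒ V=22.9675 continue | (k=3,j=2): S=139.9548, K−S=0.0000, hold=8.8192 ⇒ V=8.8192 continue | (k=3,j=3): S=208.8800, K−S=0.0000, hold=2.0922 ⇒ V=2.0922 continue
k=2: (k=2,j=0): S=76.7580, K−S=28.7120, hold=33.0963 ⇒ V=33.0963 continue | (k=2,j=1): S=114.5600, K−S=0.0000, hold=16.0489 ⇒ V=16.0489 continue | (k=2,j=2): S=170.9788, K−S=0.0000, hold=5.5520 ⇒ V=5.5520 continue
k=1: (k=1,j=0): S=93.7731, K−S=11.6969, hold=24.7023 ⇒ V=24.7023 continue | (k=1,j=1): S=139.9548, K−S=0.0000, hold=10.9264 ⇒ V=10.9264 continue
k=0: (k=0,j=0): S=114.5600, K−S=0.0000, hold=17.9409 ⇒ V=17.9409 continue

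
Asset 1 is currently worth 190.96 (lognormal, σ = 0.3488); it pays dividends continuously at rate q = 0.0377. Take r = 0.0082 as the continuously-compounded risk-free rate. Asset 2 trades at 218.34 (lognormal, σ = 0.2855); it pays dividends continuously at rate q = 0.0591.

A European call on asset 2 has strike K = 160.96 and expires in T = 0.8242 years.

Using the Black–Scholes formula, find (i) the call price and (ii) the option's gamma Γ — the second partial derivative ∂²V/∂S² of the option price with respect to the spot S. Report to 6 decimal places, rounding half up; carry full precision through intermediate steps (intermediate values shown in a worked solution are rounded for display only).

price = 51.893389
Γ = 0.003490

σ√T = 0.2855·√0.8242 = 0.259192
d₁ = (ln(S/K) + (r−q+σ²/2)T) / (σ√T) = (ln(218.34/160.96) + (0.0082−0.0591+0.2855²/2)·0.8242) / 0.259192 = (0.304898 − 0.008361) / 0.259192 = 1.144077
d₂ = d₁ − σ√T = 1.144077 − 0.259192 = 0.884885
e^{−rT} = 0.993264
e^{−qT} = 0.952457
N(d₁) = 0.873704,  N(d₂) = 0.811891
Call price V = S·e^{−qT}·N(d₁) − K·e^{−rT}·N(d₂) = 181.695065 − 129.801676 = 51.893389
φ(d₁) = (1/√(2π))·e^{−d₁²/2} = 0.207340
Γ = e^{−qT}·φ(d₁) / (S·σ·√T) = 0.003490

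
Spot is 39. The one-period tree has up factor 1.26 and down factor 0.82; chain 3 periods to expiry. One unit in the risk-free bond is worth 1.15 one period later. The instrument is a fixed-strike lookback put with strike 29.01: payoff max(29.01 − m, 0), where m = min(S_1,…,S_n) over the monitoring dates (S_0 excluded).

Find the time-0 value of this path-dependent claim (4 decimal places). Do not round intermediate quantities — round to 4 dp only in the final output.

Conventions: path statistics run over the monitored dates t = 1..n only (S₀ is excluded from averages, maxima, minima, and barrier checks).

price = 0.1630

Risk-neutral up-probability p* = (R−d)/(u−d) = (1.15−0.82)/(1.26−0.82) = 0.7500; the claim prices as the p*-weighted sum of path payoffs discounted by R^3.
Enumerate all 2^3 = 8 price paths (U = up ×1.26, D = down ×0.82); each path with k up-moves has probability p*^k·(1−p*)^(3−k).
DDD: m=21.5034, payoff=7.5066, prob=0.015625
UDD: m=33.0417, payoff=0.0000, prob=0.046875
DUD: m=31.9800, payoff=0.0000, prob=0.046875
UUD: m=49.1400, payoff=0.0000, prob=0.140625
DDU: m=26.2236, payoff=2.7864, prob=0.046875
UDU: m=40.2948, payoff=0.0000, prob=0.140625
DUU: m=31.9800, payoff=0.0000, prob=0.140625
UUU: m=49.1400, payoff=0.0000, prob=0.421875
Price = Σ prob·payoff / R^3 = 0.247904 / 1.520875 = 0.1630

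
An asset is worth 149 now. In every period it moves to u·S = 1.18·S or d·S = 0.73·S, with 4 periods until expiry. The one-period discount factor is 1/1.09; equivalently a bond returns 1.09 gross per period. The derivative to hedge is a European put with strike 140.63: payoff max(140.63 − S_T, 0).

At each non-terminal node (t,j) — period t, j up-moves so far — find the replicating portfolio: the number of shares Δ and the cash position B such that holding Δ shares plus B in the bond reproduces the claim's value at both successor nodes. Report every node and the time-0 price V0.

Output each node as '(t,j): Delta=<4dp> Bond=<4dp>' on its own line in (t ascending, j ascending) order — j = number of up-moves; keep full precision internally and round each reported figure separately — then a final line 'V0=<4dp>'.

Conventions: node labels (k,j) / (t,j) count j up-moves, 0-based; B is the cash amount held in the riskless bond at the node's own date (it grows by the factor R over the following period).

(0,0): Delta=-0.1820 Bond=31.8115
(1,0): Delta=-0.5809 Bond=78.0614
(1,1): Delta=-0.1203 Bond=23.8278
(2,0): Delta=-1.0000 Bond=118.3655
(2,1): Delta=-0.5161 Bond=76.7673
(2,2): Delta=-0.0591 Bond=13.2736
(3,0): Delta=-1.0000 Bond=129.0183
(3,1): Delta=-1.0000 Bond=129.0183
(3,2): Delta=-0.4412 Bond=72.3409
(3,3): Delta=0.0000 Bond=0.0000
V0=4.6935

Arbitrage-free pricing uses the up-move probability p* = (R−d)/(u−d) = 0.8000, discounting each step at R = 1.09.
At maturity the claim pays: V(4,0)=98.3166, V(4,1)=72.2330, V(4,2)=30.0705, V(4,3)=0.0000, V(4,4)=0.0000
  t=3,j=0: stock 57.9635 → up 68.3970 (V=72.2330), down 42.3134 (V=98.3166). Price 71.0548; hedge Δ=-1.0000, bond B=129.0183.
  t=3,j=1: stock 93.6945 → up 110.5595 (V=30.0705), down 68.3970 (V=72.2330). Price 35.3239; hedge Δ=-1.0000, bond B=129.0183.
  t=3,j=2: stock 151.4513 → up 178.7126 (V=0.0000), down 110.5595 (V=30.0705). Price 5.5175; hedge Δ=-0.4412, bond B=72.3409.
  t=3,j=3: stock 244.8118 → up 288.8779 (V=0.0000), down 178.7126 (V=0.0000). Price 0.0000; hedge Δ=0.0000, bond B=0.0000.
  t=2,j=0: stock 79.4021 → up 93.6945 (V=35.3239), down 57.9635 (V=71.0548). Price 38.9634; hedge Δ=-1.0000, bond B=118.3655.
  t=2,j=1: stock 128.3486 → up 151.4513 (V=5.5175), down 93.6945 (V=35.3239). Price 10.5310; hedge Δ=-0.5161, bond B=76.7673.
  t=2,j=2: stock 207.4676 → up 244.8118 (V=0.0000), down 151.4513 (V=5.5175). Price 1.0124; hedge Δ=-0.0591, bond B=13.2736.
  t=1,j=0: stock 108.7700 → up 128.3486 (V=10.5310), down 79.4021 (V=38.9634). Price 14.8784; hedge Δ=-0.5809, bond B=78.0614.
  t=1,j=1: stock 175.8200 → up 207.4676 (V=1.0124), down 128.3486 (V=10.5310). Price 2.6753; hedge Δ=-0.1203, bond B=23.8278.
  t=0,j=0: stock 149.0000 → up 175.8200 (V=2.6753), down 108.7700 (V=14.8784). Price 4.6935; hedge Δ=-0.1820, bond B=31.8115.
Check: Δ(0,0)·S0 + B(0,0) = 4.6935 = V0.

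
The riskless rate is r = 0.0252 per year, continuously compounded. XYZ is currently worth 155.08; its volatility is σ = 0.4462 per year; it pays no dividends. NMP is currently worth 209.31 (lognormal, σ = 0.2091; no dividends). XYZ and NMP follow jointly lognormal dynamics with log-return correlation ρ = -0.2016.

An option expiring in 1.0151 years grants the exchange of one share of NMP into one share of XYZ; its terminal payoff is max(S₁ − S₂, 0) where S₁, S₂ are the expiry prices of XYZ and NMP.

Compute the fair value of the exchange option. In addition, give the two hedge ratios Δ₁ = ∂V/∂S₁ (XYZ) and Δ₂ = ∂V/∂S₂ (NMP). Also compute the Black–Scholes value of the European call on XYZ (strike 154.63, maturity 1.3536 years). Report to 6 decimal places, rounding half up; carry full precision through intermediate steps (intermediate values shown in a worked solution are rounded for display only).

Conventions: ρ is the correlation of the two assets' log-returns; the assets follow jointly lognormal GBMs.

σ_eff = √(σ₁² + σ₂² − 2ρσ₁σ₂) = √(0.4462² + 0.2091² − 2·-0.2016·0.4462·0.2091) = 0.529562
d₁ = (ln(S₁/S₂) + (q₂ − q₁ + σ_eff²/2)T) / (σ_eff√T) = (ln(155.08/209.31) + (0.0 − 0.0 + 0.140218)·1.0151) / 0.533545 = -0.295270
d₂ = d₁ − σ_eff√T = -0.295270 − 0.533545 = -0.828815
N(d₁) = 0.383894,  N(d₂) = 0.203604
V = S₁·e^{−q₁T}·N(d₁) − S₂·e^{−q₂T}·N(d₂) = 59.534242 − 42.616441 = 16.917801
Δ₁ = e^{−q₁T}·N(d₁) = 0.383894;  Δ₂ = −e^{−q₂T}·N(d₂) = -0.203604
[vanilla: XYZ call K=154.63]
σ√T = 0.4462·√1.3536 = 0.519128
d₁ = (ln(S/K) + (r+σ²/2)T) / (σ√T) = (ln(155.08/154.63) + (0.0252+0.4462²/2)·1.3536) / 0.519128 = (0.002906 + 0.168858) / 0.519128 = 0.330870
d₂ = d₁ − σ√T = 0.330870 − 0.519128 = -0.188259
e^{−rT} = 0.966464
N(d₁) = 0.629629,  N(d₂) = 0.425337
price = S·N(d₁) − K·e^{−rT}·N(d₂) = 97.642789 − 63.564221 = 34.078567

exchange price = 16.917801
Δ1 = 0.383894
Δ2 = -0.203604
price(XYZ call K=154.63) = 34.078567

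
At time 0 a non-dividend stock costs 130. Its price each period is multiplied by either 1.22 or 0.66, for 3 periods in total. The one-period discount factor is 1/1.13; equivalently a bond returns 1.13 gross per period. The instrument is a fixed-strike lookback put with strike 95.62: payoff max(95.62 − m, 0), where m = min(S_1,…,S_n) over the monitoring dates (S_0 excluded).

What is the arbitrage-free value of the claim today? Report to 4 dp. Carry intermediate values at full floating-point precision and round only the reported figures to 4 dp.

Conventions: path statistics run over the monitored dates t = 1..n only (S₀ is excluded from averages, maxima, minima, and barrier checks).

With p* = (R−d)/(u−d) = 0.8393, sum probability × payoff across the paths and divide by R^3.
Enumerate all 2^3 = 8 price paths (U = up ×1.22, D = down ×0.66); each path with k up-moves has probability p*^k·(1−p*)^(3−k).
DDD: m=37.3745, payoff=58.2455, prob=0.004151
UDD: m=69.0862, payoff=26.5338, prob=0.021678
DUD: m=69.0862, payoff=26.5338, prob=0.021678
UUD: m=127.7047, payoff=0.0000, prob=0.113207
DDU: m=56.6280, payoff=38.9920, prob=0.021678
UDU: m=104.6760, payoff=0.0000, prob=0.113207
DUU: m=85.8000, payoff=9.8200, prob=0.113207
UUU: m=158.6000, payoff=0.0000, prob=0.591193
Price = Σ prob·payoff / R^3 = 3.349146 / 1.442897 = 2.3211

price = 2.3211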